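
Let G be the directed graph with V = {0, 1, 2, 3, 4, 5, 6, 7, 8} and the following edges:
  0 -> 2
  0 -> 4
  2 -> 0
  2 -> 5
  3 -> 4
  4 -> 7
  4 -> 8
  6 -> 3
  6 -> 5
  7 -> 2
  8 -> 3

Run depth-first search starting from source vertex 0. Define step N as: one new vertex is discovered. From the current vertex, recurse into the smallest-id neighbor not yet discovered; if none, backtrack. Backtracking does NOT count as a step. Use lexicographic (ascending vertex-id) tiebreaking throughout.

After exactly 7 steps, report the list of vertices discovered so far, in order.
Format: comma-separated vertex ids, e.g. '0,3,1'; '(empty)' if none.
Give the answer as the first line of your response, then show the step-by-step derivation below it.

0,2,5,4,7,8,3

step 1: discover 0; path=0; order=0
step 2: discover 2; path=0>2; order=0,2
step 3: discover 5; path=0>2>5; order=0,2,5
step 4: discover 4; path=0>4; order=0,2,5,4
step 5: discover 7; path=0>4>7; order=0,2,5,4,7
step 6: discover 8; path=0>4>8; order=0,2,5,4,7,8
step 7: discover 3; path=0>4>8>3; order=0,2,5,4,7,8,3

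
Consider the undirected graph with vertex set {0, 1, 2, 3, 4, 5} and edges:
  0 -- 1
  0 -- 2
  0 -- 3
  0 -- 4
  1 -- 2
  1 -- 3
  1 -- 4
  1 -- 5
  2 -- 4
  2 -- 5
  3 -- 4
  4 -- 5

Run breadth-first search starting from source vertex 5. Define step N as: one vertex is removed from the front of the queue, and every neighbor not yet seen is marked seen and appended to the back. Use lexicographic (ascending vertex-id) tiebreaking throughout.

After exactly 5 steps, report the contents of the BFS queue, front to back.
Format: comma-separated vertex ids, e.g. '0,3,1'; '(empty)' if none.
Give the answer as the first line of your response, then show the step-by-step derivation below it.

3

step 1: dequeue 5; queue=[1,2,4]; order=5
step 2: dequeue 1; queue=[2,4,0,3]; order=5,1
step 3: dequeue 2; queue=[4,0,3]; order=5,1,2
step 4: dequeue 4; queue=[0,3]; order=5,1,2,4
step 5: dequeue 0; queue=[3]; order=5,1,2,4,0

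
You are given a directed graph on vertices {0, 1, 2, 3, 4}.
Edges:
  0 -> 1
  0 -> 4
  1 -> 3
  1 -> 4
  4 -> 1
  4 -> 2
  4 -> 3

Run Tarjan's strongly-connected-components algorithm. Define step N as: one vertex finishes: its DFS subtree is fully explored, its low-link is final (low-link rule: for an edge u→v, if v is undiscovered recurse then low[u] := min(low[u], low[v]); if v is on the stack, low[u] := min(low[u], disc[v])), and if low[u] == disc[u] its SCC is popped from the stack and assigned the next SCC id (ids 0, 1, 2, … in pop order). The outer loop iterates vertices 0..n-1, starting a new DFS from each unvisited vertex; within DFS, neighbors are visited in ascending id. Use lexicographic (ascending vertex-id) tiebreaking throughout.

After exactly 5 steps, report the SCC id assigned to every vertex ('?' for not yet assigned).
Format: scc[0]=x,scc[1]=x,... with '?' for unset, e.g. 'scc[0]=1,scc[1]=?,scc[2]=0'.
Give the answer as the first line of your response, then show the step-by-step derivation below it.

scc[0]=3,scc[1]=2,scc[2]=1,scc[3]=0,scc[4]=2

step 1: low=(low[0]=0,low[1]=1,low[2]=?,low[3]=2,low[4]=?); scc=(scc[0]=?,scc[1]=?,scc[2]=?,scc[3]=0,scc[4]=?)
step 2: low=(low[0]=0,low[1]=1,low[2]=4,low[3]=2,low[4]=1); scc=(scc[0]=?,scc[1]=?,scc[2]=1,scc[3]=0,scc[4]=?)
step 3: low=(low[0]=0,low[1]=1,low[2]=4,low[3]=2,low[4]=1); scc=(scc[0]=?,scc[1]=?,scc[2]=1,scc[3]=0,scc[4]=?)
step 4: low=(low[0]=0,low[1]=1,low[2]=4,low[3]=2,low[4]=1); scc=(scc[0]=?,scc[1]=2,scc[2]=1,scc[3]=0,scc[4]=2)
step 5: low=(low[0]=0,low[1]=1,low[2]=4,low[3]=2,low[4]=1); scc=(scc[0]=3,scc[1]=2,scc[2]=1,scc[3]=0,scc[4]=2)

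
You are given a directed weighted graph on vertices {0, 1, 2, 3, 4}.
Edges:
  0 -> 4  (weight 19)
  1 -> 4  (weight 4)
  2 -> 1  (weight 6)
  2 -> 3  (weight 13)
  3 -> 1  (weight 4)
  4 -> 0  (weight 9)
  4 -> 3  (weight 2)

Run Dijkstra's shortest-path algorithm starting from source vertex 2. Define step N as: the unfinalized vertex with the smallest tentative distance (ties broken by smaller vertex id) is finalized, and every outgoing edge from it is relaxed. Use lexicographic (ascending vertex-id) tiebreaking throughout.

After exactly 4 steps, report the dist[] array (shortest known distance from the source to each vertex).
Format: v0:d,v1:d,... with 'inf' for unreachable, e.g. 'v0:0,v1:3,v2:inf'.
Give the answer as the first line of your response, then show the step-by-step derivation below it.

v0:19,v1:6,v2:0,v3:12,v4:10

step 1: dist = v0:inf,v1:6,v2:0,v3:13,v4:inf
step 2: dist = v0:inf,v1:6,v2:0,v3:13,v4:10
step 3: dist = v0:19,v1:6,v2:0,v3:12,v4:10
step 4: dist = v0:19,v1:6,v2:0,v3:12,v4:10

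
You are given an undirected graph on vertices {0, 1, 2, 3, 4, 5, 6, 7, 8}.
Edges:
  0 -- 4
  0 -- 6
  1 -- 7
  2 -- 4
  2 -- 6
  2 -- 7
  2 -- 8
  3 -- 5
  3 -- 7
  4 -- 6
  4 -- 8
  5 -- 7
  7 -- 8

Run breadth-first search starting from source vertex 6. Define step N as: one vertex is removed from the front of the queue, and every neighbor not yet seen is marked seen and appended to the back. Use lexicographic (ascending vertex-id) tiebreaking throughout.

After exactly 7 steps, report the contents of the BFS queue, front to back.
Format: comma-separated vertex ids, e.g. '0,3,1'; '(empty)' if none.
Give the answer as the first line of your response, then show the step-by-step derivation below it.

3,5

step 1: dequeue 6; queue=[0,2,4]; order=6
step 2: dequeue 0; queue=[2,4]; order=6,0
step 3: dequeue 2; queue=[4,7,8]; order=6,0,2
step 4: dequeue 4; queue=[7,8]; order=6,0,2,4
step 5: dequeue 7; queue=[8,1,3,5]; order=6,0,2,4,7
step 6: dequeue 8; queue=[1,3,5]; order=6,0,2,4,7,8
step 7: dequeue 1; queue=[3,5]; order=6,0,2,4,7,8,1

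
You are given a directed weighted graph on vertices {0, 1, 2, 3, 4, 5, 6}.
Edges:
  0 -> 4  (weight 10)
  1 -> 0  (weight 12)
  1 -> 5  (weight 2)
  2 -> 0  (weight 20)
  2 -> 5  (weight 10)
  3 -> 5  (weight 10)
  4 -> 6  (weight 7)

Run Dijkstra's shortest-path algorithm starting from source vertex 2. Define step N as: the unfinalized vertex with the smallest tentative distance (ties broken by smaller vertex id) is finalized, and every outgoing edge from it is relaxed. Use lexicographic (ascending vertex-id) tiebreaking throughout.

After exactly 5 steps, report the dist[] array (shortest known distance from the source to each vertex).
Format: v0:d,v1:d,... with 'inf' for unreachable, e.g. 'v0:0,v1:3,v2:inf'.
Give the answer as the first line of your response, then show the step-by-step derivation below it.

v0:20,v1:inf,v2:0,v3:inf,v4:30,v5:10,v6:37

step 1: dist = v0:20,v1:inf,v2:0,v3:inf,v4:inf,v5:10,v6:inf
step 2: dist = v0:20,v1:inf,v2:0,v3:inf,v4:inf,v5:10,v6:inf
step 3: dist = v0:20,v1:inf,v2:0,v3:inf,v4:30,v5:10,v6:inf
step 4: dist = v0:20,v1:inf,v2:0,v3:inf,v4:30,v5:10,v6:37
step 5: dist = v0:20,v1:inf,v2:0,v3:inf,v4:30,v5:10,v6:37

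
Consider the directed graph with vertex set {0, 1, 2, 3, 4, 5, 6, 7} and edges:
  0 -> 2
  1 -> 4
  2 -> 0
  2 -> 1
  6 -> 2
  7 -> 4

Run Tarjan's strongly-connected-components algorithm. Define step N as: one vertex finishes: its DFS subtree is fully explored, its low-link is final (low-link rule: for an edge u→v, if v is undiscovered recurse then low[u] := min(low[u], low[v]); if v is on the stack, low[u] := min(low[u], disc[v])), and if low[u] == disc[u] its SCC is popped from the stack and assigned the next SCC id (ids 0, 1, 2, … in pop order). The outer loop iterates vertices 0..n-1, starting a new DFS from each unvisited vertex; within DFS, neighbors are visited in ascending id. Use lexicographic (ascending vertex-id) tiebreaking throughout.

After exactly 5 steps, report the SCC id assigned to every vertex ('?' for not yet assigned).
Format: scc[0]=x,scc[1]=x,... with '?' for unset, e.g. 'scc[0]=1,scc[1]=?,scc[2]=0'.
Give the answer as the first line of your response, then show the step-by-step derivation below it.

scc[0]=2,scc[1]=1,scc[2]=2,scc[3]=3,scc[4]=0,scc[5]=?,scc[6]=?,scc[7]=?

step 1: low=(low[0]=0,low[1]=2,low[2]=0,low[3]=?,low[4]=3,low[5]=?,low[6]=?,low[7]=?); scc=(scc[0]=?,scc[1]=?,scc[2]=?,scc[3]=?,scc[4]=0,scc[5]=?,scc[6]=?,scc[7]=?)
step 2: low=(low[0]=0,low[1]=2,low[2]=0,low[3]=?,low[4]=3,low[5]=?,low[6]=?,low[7]=?); scc=(scc[0]=?,scc[1]=1,scc[2]=?,scc[3]=?,scc[4]=0,scc[5]=?,scc[6]=?,scc[7]=?)
step 3: low=(low[0]=0,low[1]=2,low[2]=0,low[3]=?,low[4]=3,low[5]=?,low[6]=?,low[7]=?); scc=(scc[0]=?,scc[1]=1,scc[2]=?,scc[3]=?,scc[4]=0,scc[5]=?,scc[6]=?,scc[7]=?)
step 4: low=(low[0]=0,low[1]=2,low[2]=0,low[3]=?,low[4]=3,low[5]=?,low[6]=?,low[7]=?); scc=(scc[0]=2,scc[1]=1,scc[2]=2,scc[3]=?,scc[4]=0,scc[5]=?,scc[6]=?,scc[7]=?)
step 5: low=(low[0]=0,low[1]=2,low[2]=0,low[3]=4,low[4]=3,low[5]=?,low[6]=?,low[7]=?); scc=(scc[0]=2,scc[1]=1,scc[2]=2,scc[3]=3,scc[4]=0,scc[5]=?,scc[6]=?,scc[7]=?)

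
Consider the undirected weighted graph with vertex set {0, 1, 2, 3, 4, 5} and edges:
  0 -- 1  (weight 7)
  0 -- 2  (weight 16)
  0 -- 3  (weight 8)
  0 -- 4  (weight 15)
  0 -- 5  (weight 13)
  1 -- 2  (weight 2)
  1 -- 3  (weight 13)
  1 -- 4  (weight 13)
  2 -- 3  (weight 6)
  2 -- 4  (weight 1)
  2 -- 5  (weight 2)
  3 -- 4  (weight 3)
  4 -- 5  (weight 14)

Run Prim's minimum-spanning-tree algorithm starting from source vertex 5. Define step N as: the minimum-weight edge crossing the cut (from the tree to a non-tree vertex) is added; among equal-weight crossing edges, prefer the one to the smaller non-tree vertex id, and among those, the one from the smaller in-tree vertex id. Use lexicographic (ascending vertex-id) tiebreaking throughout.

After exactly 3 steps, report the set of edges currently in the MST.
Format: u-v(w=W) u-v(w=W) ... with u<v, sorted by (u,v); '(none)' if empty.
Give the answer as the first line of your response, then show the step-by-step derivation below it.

1-2(w=2) 2-4(w=1) 2-5(w=2)

step 1: add edge 2-5 (w=2); MST = {2-5(w=2)}
step 2: add edge 2-4 (w=1); MST = {2-4(w=1) 2-5(w=2)}
step 3: add edge 1-2 (w=2); MST = {1-2(w=2) 2-4(w=1) 2-5(w=2)}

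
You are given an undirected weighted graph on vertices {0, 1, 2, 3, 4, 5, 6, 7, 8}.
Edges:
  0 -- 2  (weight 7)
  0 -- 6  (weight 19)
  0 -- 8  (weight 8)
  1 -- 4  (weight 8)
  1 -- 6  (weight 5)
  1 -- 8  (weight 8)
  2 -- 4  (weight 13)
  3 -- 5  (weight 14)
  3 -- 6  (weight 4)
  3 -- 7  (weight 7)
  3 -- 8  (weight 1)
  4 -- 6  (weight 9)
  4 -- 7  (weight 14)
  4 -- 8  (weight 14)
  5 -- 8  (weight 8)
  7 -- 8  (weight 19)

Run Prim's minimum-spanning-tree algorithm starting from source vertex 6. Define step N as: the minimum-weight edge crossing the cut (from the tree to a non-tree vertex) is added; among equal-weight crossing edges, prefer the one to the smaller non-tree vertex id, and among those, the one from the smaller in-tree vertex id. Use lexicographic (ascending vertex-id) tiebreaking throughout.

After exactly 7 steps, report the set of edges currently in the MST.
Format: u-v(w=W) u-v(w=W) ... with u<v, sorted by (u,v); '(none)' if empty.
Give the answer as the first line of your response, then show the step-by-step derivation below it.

0-2(w=7) 0-8(w=8) 1-4(w=8) 1-6(w=5) 3-6(w=4) 3-7(w=7) 3-8(w=1)

step 1: add edge 3-6 (w=4); MST = {3-6(w=4)}
step 2: add edge 3-8 (w=1); MST = {3-6(w=4) 3-8(w=1)}
step 3: add edge 1-6 (w=5); MST = {1-6(w=5) 3-6(w=4) 3-8(w=1)}
step 4: add edge 3-7 (w=7); MST = {1-6(w=5) 3-6(w=4) 3-7(w=7) 3-8(w=1)}
step 5: add edge 0-8 (w=8); MST = {0-8(w=8) 1-6(w=5) 3-6(w=4) 3-7(w=7) 3-8(w=1)}
step 6: add edge 0-2 (w=7); MST = {0-2(w=7) 0-8(w=8) 1-6(w=5) 3-6(w=4) 3-7(w=7) 3-8(w=1)}
step 7: add edge 1-4 (w=8); MST = {0-2(w=7) 0-8(w=8) 1-4(w=8) 1-6(w=5) 3-6(w=4) 3-7(w=7) 3-8(w=1)}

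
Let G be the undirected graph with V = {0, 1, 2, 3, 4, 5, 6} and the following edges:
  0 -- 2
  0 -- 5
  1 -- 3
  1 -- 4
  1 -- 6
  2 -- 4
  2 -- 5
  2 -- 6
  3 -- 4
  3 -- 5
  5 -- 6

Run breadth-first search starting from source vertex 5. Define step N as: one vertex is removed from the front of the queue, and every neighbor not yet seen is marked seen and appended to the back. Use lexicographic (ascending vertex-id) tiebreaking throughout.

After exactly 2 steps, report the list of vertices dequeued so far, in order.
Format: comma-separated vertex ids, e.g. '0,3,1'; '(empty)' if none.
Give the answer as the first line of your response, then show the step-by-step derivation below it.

5,0

step 1: dequeue 5; queue=[0,2,3,6]; order=5
step 2: dequeue 0; queue=[2,3,6]; order=5,0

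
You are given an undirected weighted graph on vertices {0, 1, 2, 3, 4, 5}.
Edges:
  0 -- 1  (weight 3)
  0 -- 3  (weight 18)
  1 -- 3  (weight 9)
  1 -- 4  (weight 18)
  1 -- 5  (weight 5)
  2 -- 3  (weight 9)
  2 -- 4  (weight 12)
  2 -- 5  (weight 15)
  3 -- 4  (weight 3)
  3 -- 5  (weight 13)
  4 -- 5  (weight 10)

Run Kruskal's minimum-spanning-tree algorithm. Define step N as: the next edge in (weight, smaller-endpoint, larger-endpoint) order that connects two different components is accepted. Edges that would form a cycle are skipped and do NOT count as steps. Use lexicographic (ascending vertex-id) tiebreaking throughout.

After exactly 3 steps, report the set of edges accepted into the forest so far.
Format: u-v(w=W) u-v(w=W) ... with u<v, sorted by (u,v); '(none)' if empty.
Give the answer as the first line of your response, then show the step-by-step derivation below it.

0-1(w=3) 1-5(w=5) 3-4(w=3)

step 1: add edge 0-1 (w=3); MST = {0-1(w=3)}
step 2: add edge 3-4 (w=3); MST = {0-1(w=3) 3-4(w=3)}
step 3: add edge 1-5 (w=5); MST = {0-1(w=3) 1-5(w=5) 3-4(w=3)}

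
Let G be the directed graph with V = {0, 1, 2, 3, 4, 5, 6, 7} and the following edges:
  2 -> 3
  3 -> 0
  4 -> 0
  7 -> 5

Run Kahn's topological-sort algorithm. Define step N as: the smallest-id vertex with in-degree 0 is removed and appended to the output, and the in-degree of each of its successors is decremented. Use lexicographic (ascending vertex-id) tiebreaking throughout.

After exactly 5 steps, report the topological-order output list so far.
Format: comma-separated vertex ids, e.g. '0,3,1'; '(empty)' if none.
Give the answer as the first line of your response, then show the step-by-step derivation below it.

1,2,3,4,0

step 1: output 1; order=[1]; indeg=(2,0,0,1,0,1,0,0)
step 2: output 2; order=[1,2]; indeg=(2,0,0,0,0,1,0,0)
step 3: output 3; order=[1,2,3]; indeg=(1,0,0,0,0,1,0,0)
step 4: output 4; order=[1,2,3,4]; indeg=(0,0,0,0,0,1,0,0)
step 5: output 0; order=[1,2,3,4,0]; indeg=(0,0,0,0,0,1,0,0)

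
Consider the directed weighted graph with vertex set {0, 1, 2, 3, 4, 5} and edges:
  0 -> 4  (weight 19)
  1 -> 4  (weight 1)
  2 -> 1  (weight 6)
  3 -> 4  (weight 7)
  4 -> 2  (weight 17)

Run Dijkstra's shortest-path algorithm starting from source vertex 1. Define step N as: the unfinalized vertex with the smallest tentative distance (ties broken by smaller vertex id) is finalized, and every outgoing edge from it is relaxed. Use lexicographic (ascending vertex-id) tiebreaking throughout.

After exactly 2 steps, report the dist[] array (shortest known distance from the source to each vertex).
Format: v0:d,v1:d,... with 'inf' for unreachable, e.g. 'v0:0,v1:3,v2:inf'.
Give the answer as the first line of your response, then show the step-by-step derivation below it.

v0:inf,v1:0,v2:18,v3:inf,v4:1,v5:inf

step 1: dist = v0:inf,v1:0,v2:inf,v3:inf,v4:1,v5:inf
step 2: dist = v0:inf,v1:0,v2:18,v3:inf,v4:1,v5:inf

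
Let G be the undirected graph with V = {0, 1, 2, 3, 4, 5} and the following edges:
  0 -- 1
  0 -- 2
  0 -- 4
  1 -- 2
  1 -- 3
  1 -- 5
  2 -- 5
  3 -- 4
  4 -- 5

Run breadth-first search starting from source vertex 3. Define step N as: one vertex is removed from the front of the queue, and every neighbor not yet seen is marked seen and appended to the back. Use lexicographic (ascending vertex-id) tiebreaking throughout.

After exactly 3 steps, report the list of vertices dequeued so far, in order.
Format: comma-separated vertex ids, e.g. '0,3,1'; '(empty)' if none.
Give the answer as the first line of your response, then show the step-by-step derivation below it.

3,1,4

step 1: dequeue 3; queue=[1,4]; order=3
step 2: dequeue 1; queue=[4,0,2,5]; order=3,1
step 3: dequeue 4; queue=[0,2,5]; order=3,1,4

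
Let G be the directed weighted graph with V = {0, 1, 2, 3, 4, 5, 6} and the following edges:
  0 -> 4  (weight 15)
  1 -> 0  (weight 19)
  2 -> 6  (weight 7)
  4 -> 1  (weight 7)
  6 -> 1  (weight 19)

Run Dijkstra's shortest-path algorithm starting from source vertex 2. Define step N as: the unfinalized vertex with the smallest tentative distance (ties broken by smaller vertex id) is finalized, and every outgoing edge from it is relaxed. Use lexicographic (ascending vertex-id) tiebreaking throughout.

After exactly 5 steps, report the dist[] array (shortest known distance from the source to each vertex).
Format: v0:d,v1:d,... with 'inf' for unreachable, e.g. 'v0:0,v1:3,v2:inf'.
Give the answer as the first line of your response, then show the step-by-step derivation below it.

v0:45,v1:26,v2:0,v3:inf,v4:60,v5:inf,v6:7

step 1: dist = v0:inf,v1:inf,v2:0,v3:inf,v4:inf,v5:inf,v6:7
step 2: dist = v0:inf,v1:26,v2:0,v3:inf,v4:inf,v5:inf,v6:7
step 3: dist = v0:45,v1:26,v2:0,v3:inf,v4:inf,v5:inf,v6:7
step 4: dist = v0:45,v1:26,v2:0,v3:inf,v4:60,v5:inf,v6:7
step 5: dist = v0:45,v1:26,v2:0,v3:inf,v4:60,v5:inf,v6:7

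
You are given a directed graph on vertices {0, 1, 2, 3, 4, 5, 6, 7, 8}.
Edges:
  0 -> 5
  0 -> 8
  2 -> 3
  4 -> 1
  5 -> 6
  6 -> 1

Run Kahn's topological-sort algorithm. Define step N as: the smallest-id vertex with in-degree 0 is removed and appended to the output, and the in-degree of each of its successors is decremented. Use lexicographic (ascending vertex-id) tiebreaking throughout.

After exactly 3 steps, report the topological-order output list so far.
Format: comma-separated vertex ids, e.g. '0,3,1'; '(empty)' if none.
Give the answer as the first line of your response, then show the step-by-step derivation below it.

0,2,3

step 1: output 0; order=[0]; indeg=(0,2,0,1,0,0,1,0,0)
step 2: output 2; order=[0,2]; indeg=(0,2,0,0,0,0,1,0,0)
step 3: output 3; order=[0,2,3]; indeg=(0,2,0,0,0,0,1,0,0)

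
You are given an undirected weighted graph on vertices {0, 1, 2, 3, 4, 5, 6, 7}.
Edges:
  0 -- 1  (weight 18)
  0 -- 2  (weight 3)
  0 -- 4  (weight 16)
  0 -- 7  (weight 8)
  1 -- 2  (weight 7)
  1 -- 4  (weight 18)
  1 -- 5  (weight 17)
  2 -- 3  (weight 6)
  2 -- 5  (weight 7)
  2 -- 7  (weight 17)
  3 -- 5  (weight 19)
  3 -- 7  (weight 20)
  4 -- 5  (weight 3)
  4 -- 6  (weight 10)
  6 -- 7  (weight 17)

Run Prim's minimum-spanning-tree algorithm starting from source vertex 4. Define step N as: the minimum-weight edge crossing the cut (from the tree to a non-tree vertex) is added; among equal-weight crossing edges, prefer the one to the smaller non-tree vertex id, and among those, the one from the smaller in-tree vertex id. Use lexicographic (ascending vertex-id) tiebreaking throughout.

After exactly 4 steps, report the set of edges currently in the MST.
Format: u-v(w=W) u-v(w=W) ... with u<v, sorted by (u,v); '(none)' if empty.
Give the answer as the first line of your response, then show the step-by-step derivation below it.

0-2(w=3) 2-3(w=6) 2-5(w=7) 4-5(w=3)

step 1: add edge 4-5 (w=3); MST = {4-5(w=3)}
step 2: add edge 2-5 (w=7); MST = {2-5(w=7) 4-5(w=3)}
step 3: add edge 0-2 (w=3); MST = {0-2(w=3) 2-5(w=7) 4-5(w=3)}
step 4: add edge 2-3 (w=6); MST = {0-2(w=3) 2-3(w=6) 2-5(w=7) 4-5(w=3)}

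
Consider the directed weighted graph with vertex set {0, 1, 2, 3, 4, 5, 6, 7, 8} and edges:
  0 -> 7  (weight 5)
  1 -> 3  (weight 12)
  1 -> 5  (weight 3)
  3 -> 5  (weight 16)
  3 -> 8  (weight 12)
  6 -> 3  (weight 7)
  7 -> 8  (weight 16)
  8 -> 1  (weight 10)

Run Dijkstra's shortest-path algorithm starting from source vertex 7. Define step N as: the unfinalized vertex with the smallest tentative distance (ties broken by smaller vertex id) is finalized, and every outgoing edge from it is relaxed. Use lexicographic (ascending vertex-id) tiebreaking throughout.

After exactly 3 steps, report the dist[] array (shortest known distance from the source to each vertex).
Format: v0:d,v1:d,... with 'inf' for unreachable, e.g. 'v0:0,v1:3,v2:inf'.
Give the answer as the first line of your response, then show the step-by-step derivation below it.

v0:inf,v1:26,v2:inf,v3:38,v4:inf,v5:29,v6:inf,v7:0,v8:16

step 1: dist = v0:inf,v1:inf,v2:inf,v3:inf,v4:inf,v5:inf,v6:inf,v7:0,v8:16
step 2: dist = v0:inf,v1:26,v2:inf,v3:inf,v4:inf,v5:inf,v6:inf,v7:0,v8:16
step 3: dist = v0:inf,v1:26,v2:inf,v3:38,v4:inf,v5:29,v6:inf,v7:0,v8:16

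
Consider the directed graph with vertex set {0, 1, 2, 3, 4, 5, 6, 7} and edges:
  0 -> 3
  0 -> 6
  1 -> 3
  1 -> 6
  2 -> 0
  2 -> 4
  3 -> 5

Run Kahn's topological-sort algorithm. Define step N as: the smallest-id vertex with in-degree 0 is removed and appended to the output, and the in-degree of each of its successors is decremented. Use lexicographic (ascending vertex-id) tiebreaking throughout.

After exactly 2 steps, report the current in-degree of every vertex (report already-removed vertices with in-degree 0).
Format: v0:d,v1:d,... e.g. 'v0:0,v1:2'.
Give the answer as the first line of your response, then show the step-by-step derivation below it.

v0:0,v1:0,v2:0,v3:1,v4:0,v5:1,v6:1,v7:0

step 1: output 1; order=[1]; indeg=(1,0,0,1,1,1,1,0)
step 2: output 2; order=[1,2]; indeg=(0,0,0,1,0,1,1,0)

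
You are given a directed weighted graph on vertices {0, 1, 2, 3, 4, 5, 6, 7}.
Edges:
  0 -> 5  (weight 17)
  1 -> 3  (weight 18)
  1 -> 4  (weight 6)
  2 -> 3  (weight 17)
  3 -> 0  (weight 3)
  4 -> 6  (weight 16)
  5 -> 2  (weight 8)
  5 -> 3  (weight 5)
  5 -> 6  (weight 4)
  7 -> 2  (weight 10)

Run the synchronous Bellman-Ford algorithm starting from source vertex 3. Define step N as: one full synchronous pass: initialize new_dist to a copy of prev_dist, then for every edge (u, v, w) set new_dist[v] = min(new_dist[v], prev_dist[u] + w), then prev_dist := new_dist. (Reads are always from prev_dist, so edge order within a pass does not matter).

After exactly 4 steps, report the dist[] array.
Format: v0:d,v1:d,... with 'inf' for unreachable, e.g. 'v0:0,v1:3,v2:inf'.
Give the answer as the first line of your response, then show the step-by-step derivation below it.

v0:3,v1:inf,v2:28,v3:0,v4:inf,v5:20,v6:24,v7:inf

step 1: dist = v0:3,v1:inf,v2:inf,v3:0,v4:inf,v5:inf,v6:inf,v7:inf
step 2: dist = v0:3,v1:inf,v2:inf,v3:0,v4:inf,v5:20,v6:inf,v7:inf
step 3: dist = v0:3,v1:inf,v2:28,v3:0,v4:inf,v5:20,v6:24,v7:inf
step 4: dist = v0:3,v1:inf,v2:28,v3:0,v4:inf,v5:20,v6:24,v7:inf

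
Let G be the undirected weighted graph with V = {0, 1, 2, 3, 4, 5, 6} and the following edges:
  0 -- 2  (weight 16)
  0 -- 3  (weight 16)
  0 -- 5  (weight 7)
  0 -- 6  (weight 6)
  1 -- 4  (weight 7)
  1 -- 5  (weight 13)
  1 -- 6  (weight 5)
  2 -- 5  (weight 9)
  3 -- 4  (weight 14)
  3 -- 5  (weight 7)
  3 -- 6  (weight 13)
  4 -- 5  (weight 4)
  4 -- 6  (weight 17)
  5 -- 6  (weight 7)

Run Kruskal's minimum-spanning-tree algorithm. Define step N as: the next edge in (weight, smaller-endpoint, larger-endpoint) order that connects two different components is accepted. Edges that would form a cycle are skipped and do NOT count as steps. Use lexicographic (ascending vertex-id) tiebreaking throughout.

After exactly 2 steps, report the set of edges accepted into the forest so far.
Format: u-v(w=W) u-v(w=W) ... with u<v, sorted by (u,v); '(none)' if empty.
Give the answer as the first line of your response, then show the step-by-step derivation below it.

1-6(w=5) 4-5(w=4)

step 1: add edge 4-5 (w=4); MST = {4-5(w=4)}
step 2: add edge 1-6 (w=5); MST = {1-6(w=5) 4-5(w=4)}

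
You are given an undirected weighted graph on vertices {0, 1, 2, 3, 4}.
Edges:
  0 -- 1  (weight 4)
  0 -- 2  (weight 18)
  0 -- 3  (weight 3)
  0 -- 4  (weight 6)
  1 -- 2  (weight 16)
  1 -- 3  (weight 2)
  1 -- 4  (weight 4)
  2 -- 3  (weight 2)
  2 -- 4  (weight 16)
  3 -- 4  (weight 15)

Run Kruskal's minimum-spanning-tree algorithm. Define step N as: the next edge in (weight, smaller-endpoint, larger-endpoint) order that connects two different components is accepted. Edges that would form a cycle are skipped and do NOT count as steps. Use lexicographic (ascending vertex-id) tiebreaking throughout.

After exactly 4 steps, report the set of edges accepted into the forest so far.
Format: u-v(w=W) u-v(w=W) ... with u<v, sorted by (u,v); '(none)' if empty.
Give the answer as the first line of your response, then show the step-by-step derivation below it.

0-3(w=3) 1-3(w=2) 1-4(w=4) 2-3(w=2)

step 1: add edge 1-3 (w=2); MST = {1-3(w=2)}
step 2: add edge 2-3 (w=2); MST = {1-3(w=2) 2-3(w=2)}
step 3: add edge 0-3 (w=3); MST = {0-3(w=3) 1-3(w=2) 2-3(w=2)}
step 4: add edge 1-4 (w=4); MST = {0-3(w=3) 1-3(w=2) 1-4(w=4) 2-3(w=2)}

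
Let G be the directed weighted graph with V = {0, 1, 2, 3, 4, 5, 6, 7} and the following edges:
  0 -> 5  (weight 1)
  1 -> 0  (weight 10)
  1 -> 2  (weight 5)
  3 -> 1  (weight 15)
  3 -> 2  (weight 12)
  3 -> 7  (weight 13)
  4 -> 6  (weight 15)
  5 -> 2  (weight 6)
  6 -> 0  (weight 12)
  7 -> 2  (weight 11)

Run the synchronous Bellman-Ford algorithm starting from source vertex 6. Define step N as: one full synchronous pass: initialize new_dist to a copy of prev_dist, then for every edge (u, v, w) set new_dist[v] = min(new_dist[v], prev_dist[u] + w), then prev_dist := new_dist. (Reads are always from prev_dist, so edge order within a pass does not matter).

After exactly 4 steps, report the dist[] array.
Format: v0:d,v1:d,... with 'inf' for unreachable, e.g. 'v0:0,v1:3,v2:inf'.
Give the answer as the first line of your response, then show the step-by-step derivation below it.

v0:12,v1:inf,v2:19,v3:inf,v4:inf,v5:13,v6:0,v7:inf

step 1: dist = v0:12,v1:inf,v2:inf,v3:inf,v4:inf,v5:inf,v6:0,v7:inf
step 2: dist = v0:12,v1:inf,v2:inf,v3:inf,v4:inf,v5:13,v6:0,v7:inf
step 3: dist = v0:12,v1:inf,v2:19,v3:inf,v4:inf,v5:13,v6:0,v7:inf
step 4: dist = v0:12,v1:inf,v2:19,v3:inf,v4:inf,v5:13,v6:0,v7:inf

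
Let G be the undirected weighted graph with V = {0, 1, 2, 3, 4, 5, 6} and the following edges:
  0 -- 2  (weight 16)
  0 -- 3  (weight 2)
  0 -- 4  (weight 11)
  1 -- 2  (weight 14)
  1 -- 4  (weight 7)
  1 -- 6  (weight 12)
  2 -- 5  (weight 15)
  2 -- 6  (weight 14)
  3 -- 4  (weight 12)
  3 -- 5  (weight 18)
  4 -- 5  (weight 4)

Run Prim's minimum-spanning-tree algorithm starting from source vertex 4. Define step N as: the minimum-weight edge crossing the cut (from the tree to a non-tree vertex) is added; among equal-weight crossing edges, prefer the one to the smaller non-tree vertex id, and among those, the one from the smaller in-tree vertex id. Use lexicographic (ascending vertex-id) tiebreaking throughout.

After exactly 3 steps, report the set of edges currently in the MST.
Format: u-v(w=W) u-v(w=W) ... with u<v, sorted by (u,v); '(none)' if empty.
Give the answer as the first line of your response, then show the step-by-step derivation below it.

0-4(w=11) 1-4(w=7) 4-5(w=4)

step 1: add edge 4-5 (w=4); MST = {4-5(w=4)}
step 2: add edge 1-4 (w=7); MST = {1-4(w=7) 4-5(w=4)}
step 3: add edge 0-4 (w=11); MST = {0-4(w=11) 1-4(w=7) 4-5(w=4)}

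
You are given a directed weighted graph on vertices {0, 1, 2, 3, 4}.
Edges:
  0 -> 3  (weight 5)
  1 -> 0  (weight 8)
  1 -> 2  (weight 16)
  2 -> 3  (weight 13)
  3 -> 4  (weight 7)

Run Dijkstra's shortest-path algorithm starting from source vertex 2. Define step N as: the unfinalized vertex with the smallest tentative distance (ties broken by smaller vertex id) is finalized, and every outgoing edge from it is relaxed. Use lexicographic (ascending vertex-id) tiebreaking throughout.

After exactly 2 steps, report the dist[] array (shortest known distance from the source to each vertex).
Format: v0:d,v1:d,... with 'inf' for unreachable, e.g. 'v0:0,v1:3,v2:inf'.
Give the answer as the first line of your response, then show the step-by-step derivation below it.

v0:inf,v1:inf,v2:0,v3:13,v4:20

step 1: dist = v0:inf,v1:inf,v2:0,v3:13,v4:inf
step 2: dist = v0:inf,v1:inf,v2:0,v3:13,v4:20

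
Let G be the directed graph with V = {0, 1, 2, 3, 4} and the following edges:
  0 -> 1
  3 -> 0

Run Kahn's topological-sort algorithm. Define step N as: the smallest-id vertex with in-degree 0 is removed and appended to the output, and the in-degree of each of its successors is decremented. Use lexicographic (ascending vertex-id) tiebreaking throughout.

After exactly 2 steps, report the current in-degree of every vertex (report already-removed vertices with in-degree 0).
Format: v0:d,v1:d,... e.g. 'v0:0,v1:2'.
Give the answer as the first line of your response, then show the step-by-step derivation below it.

v0:0,v1:1,v2:0,v3:0,v4:0

step 1: output 2; order=[2]; indeg=(1,1,0,0,0)
step 2: output 3; order=[2,3]; indeg=(0,1,0,0,0)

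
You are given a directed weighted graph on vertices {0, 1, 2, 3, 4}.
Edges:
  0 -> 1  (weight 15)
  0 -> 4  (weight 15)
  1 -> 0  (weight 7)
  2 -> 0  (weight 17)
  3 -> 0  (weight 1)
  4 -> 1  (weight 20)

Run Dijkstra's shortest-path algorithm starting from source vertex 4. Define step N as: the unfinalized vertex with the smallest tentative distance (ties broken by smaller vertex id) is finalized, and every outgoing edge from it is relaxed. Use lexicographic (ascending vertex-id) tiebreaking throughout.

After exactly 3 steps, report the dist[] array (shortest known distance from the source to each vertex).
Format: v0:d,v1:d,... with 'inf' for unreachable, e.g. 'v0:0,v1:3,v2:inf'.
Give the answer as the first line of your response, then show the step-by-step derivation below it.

v0:27,v1:20,v2:inf,v3:inf,v4:0

step 1: dist = v0:inf,v1:20,v2:inf,v3:inf,v4:0
step 2: dist = v0:27,v1:20,v2:inf,v3:inf,v4:0
step 3: dist = v0:27,v1:20,v2:inf,v3:inf,v4:0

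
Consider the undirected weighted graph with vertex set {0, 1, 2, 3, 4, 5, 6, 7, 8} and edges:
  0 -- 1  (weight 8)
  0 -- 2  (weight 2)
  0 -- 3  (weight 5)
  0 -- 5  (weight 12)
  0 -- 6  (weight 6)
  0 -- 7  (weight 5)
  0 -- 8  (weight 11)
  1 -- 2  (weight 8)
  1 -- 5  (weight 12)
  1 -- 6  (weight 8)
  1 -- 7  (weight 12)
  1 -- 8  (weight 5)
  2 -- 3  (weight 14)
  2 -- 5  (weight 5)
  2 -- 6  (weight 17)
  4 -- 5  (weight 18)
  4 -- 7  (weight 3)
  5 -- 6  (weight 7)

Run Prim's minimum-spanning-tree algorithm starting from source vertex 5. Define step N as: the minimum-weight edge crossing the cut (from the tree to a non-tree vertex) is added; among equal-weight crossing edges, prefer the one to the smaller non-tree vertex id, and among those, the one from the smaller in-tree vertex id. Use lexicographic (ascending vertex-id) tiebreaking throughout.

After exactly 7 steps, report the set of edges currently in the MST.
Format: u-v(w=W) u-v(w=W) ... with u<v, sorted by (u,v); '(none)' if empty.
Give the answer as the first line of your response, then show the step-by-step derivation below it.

0-1(w=8) 0-2(w=2) 0-3(w=5) 0-6(w=6) 0-7(w=5) 2-5(w=5) 4-7(w=3)

step 1: add edge 2-5 (w=5); MST = {2-5(w=5)}
step 2: add edge 0-2 (w=2); MST = {0-2(w=2) 2-5(w=5)}
step 3: add edge 0-3 (w=5); MST = {0-2(w=2) 0-3(w=5) 2-5(w=5)}
step 4: add edge 0-7 (w=5); MST = {0-2(w=2) 0-3(w=5) 0-7(w=5) 2-5(w=5)}
step 5: add edge 4-7 (w=3); MST = {0-2(w=2) 0-3(w=5) 0-7(w=5) 2-5(w=5) 4-7(w=3)}
step 6: add edge 0-6 (w=6); MST = {0-2(w=2) 0-3(w=5) 0-6(w=6) 0-7(w=5) 2-5(w=5) 4-7(w=3)}
step 7: add edge 0-1 (w=8); MST = {0-1(w=8) 0-2(w=2) 0-3(w=5) 0-6(w=6) 0-7(w=5) 2-5(w=5) 4-7(w=3)}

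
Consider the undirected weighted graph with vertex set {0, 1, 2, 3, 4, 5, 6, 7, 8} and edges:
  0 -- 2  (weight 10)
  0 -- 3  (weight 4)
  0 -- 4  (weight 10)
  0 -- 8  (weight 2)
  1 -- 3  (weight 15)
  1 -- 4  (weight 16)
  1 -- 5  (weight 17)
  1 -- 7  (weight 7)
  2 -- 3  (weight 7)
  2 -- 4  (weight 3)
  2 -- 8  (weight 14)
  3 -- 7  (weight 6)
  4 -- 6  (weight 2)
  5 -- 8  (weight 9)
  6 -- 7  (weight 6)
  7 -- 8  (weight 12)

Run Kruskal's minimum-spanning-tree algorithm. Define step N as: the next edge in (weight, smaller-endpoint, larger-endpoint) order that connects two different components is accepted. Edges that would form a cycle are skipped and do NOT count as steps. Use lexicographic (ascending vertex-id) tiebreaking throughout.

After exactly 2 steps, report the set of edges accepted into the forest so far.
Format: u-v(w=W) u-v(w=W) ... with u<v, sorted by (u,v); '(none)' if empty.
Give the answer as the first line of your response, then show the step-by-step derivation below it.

0-8(w=2) 4-6(w=2)

step 1: add edge 0-8 (w=2); MST = {0-8(w=2)}
step 2: add edge 4-6 (w=2); MST = {0-8(w=2) 4-6(w=2)}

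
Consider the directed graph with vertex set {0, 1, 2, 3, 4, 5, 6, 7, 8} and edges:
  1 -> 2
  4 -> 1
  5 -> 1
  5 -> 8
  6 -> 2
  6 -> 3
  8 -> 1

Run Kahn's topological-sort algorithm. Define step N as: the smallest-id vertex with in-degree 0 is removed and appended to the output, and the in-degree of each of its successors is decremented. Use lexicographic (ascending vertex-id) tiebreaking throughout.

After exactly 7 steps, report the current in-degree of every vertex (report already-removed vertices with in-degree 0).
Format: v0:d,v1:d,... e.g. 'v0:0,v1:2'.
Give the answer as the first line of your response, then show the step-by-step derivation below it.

v0:0,v1:0,v2:1,v3:0,v4:0,v5:0,v6:0,v7:0,v8:0

step 1: output 0; order=[0]; indeg=(0,3,2,1,0,0,0,0,1)
step 2: output 4; order=[0,4]; indeg=(0,2,2,1,0,0,0,0,1)
step 3: output 5; order=[0,4,5]; indeg=(0,1,2,1,0,0,0,0,0)
step 4: output 6; order=[0,4,5,6]; indeg=(0,1,1,0,0,0,0,0,0)
step 5: output 3; order=[0,4,5,6,3]; indeg=(0,1,1,0,0,0,0,0,0)
step 6: output 7; order=[0,4,5,6,3,7]; indeg=(0,1,1,0,0,0,0,0,0)
step 7: output 8; order=[0,4,5,6,3,7,8]; indeg=(0,0,1,0,0,0,0,0,0)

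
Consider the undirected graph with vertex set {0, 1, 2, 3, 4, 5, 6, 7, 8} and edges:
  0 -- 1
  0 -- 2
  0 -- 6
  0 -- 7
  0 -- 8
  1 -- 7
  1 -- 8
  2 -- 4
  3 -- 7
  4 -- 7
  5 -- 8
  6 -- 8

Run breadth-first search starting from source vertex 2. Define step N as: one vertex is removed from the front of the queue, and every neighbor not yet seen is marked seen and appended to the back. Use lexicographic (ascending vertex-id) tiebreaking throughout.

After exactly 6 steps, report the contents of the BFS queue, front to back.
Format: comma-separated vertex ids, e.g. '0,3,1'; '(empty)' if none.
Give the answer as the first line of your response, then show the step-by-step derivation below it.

8,3

step 1: dequeue 2; queue=[0,4]; order=2
step 2: dequeue 0; queue=[4,1,6,7,8]; order=2,0
step 3: dequeue 4; queue=[1,6,7,8]; order=2,0,4
step 4: dequeue 1; queue=[6,7,8]; order=2,0,4,1
step 5: dequeue 6; queue=[7,8]; order=2,0,4,1,6
step 6: dequeue 7; queue=[8,3]; order=2,0,4,1,6,7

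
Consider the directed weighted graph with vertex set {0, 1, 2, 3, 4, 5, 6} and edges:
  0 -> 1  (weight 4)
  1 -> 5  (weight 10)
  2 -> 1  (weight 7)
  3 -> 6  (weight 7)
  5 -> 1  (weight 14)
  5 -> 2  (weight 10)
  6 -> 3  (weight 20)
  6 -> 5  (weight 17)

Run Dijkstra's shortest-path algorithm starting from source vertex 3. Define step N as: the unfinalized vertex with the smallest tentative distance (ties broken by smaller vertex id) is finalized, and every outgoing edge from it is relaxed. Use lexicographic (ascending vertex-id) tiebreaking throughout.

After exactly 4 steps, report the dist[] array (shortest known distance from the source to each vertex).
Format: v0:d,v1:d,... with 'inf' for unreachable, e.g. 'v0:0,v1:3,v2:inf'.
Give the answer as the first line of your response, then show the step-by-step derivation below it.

v0:inf,v1:38,v2:34,v3:0,v4:inf,v5:24,v6:7

step 1: dist = v0:inf,v1:inf,v2:inf,v3:0,v4:inf,v5:inf,v6:7
step 2: dist = v0:inf,v1:inf,v2:inf,v3:0,v4:inf,v5:24,v6:7
step 3: dist = v0:inf,v1:38,v2:34,v3:0,v4:inf,v5:24,v6:7
step 4: dist = v0:inf,v1:38,v2:34,v3:0,v4:inf,v5:24,v6:7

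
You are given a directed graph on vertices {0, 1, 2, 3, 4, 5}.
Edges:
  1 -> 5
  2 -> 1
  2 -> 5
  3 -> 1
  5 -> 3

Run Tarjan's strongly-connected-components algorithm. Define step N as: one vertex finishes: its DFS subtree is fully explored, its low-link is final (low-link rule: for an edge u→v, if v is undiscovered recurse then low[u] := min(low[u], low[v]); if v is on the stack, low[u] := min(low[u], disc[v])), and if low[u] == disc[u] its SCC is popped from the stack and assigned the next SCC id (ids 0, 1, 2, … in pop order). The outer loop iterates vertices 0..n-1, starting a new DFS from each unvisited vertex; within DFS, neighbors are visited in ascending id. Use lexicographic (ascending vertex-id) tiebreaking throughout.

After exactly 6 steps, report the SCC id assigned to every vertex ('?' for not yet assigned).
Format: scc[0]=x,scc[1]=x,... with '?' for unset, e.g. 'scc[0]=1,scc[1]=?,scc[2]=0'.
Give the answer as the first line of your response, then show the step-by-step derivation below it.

scc[0]=0,scc[1]=1,scc[2]=2,scc[3]=1,scc[4]=3,scc[5]=1

step 1: low=(low[0]=0,low[1]=?,low[2]=?,low[3]=?,low[4]=?,low[5]=?); scc=(scc[0]=0,scc[1]=?,scc[2]=?,scc[3]=?,scc[4]=?,scc[5]=?)
step 2: low=(low[0]=0,low[1]=1,low[2]=?,low[3]=1,low[4]=?,low[5]=2); scc=(scc[0]=0,scc[1]=?,scc[2]=?,scc[3]=?,scc[4]=?,scc[5]=?)
step 3: low=(low[0]=0,low[1]=1,low[2]=?,low[3]=1,low[4]=?,low[5]=1); scc=(scc[0]=0,scc[1]=?,scc[2]=?,scc[3]=?,scc[4]=?,scc[5]=?)
step 4: low=(low[0]=0,low[1]=1,low[2]=?,low[3]=1,low[4]=?,low[5]=1); scc=(scc[0]=0,scc[1]=1,scc[2]=?,scc[3]=1,scc[4]=?,scc[5]=1)
step 5: low=(low[0]=0,low[1]=1,low[2]=4,low[3]=1,low[4]=?,low[5]=1); scc=(scc[0]=0,scc[1]=1,scc[2]=2,scc[3]=1,scc[4]=?,scc[5]=1)
step 6: low=(low[0]=0,low[1]=1,low[2]=4,low[3]=1,low[4]=5,low[5]=1); scc=(scc[0]=0,scc[1]=1,scc[2]=2,scc[3]=1,scc[4]=3,scc[5]=1)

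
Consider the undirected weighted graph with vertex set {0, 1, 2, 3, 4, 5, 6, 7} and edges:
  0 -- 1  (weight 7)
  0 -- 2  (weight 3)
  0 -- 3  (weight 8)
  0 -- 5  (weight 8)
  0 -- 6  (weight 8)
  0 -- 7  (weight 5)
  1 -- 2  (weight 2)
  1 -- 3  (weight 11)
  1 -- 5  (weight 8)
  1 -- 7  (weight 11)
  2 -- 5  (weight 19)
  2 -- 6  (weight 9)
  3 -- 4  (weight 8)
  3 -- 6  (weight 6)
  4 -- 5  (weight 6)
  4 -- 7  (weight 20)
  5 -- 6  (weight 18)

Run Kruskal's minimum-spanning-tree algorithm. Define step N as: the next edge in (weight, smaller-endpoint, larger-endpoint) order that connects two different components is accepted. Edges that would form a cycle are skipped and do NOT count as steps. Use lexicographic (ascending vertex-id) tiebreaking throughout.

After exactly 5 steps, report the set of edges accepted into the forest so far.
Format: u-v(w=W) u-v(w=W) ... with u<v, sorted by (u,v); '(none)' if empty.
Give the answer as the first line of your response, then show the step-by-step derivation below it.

0-2(w=3) 0-7(w=5) 1-2(w=2) 3-6(w=6) 4-5(w=6)

step 1: add edge 1-2 (w=2); MST = {1-2(w=2)}
step 2: add edge 0-2 (w=3); MST = {0-2(w=3) 1-2(w=2)}
step 3: add edge 0-7 (w=5); MST = {0-2(w=3) 0-7(w=5) 1-2(w=2)}
step 4: add edge 3-6 (w=6); MST = {0-2(w=3) 0-7(w=5) 1-2(w=2) 3-6(w=6)}
step 5: add edge 4-5 (w=6); MST = {0-2(w=3) 0-7(w=5) 1-2(w=2) 3-6(w=6) 4-5(w=6)}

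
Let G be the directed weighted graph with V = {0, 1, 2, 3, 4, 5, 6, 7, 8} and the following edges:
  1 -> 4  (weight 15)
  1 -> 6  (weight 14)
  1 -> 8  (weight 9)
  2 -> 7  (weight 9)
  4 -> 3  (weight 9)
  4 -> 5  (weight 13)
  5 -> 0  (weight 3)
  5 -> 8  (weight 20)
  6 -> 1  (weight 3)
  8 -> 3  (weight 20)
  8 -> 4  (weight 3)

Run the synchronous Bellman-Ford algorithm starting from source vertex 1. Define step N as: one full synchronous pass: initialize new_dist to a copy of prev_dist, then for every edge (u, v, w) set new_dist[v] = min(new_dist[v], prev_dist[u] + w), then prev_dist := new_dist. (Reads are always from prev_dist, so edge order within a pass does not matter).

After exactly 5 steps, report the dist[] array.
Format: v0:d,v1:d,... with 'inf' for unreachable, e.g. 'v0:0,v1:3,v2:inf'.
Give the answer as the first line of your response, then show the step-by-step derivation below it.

v0:28,v1:0,v2:inf,v3:21,v4:12,v5:25,v6:14,v7:inf,v8:9

step 1: dist = v0:inf,v1:0,v2:inf,v3:inf,v4:15,v5:inf,v6:14,v7:inf,v8:9
step 2: dist = v0:inf,v1:0,v2:inf,v3:24,v4:12,v5:28,v6:14,v7:inf,v8:9
step 3: dist = v0:31,v1:0,v2:inf,v3:21,v4:12,v5:25,v6:14,v7:inf,v8:9
step 4: dist = v0:28,v1:0,v2:inf,v3:21,v4:12,v5:25,v6:14,v7:inf,v8:9
step 5: dist = v0:28,v1:0,v2:inf,v3:21,v4:12,v5:25,v6:14,v7:inf,v8:9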